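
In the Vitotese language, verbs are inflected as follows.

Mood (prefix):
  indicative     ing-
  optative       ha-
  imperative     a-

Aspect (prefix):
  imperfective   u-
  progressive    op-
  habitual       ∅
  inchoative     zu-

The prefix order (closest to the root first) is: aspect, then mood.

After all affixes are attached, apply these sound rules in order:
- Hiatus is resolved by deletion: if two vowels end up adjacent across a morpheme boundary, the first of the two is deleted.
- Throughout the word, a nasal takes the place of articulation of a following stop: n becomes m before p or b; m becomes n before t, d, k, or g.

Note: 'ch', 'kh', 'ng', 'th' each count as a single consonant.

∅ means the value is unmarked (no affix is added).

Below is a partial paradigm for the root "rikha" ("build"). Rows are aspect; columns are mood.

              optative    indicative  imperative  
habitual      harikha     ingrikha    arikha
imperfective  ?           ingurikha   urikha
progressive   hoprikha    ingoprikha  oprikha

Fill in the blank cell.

Attach aspect imperfective u- → urikha.
Attach mood optative ha- → haurikha.
Apply vowel deletion: haurikha → hurikha.
Nasal assimilation: no change.

hurikha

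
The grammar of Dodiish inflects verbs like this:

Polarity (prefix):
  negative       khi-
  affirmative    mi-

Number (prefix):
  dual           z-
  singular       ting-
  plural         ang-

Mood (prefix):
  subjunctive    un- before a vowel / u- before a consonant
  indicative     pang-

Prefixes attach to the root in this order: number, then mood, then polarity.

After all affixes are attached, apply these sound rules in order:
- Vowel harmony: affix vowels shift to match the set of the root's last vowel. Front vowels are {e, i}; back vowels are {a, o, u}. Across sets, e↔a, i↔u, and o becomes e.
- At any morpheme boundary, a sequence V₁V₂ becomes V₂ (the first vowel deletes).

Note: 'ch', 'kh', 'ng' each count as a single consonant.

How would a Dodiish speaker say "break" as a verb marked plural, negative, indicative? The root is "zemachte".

khipengengzemachte

Attach number plural ang- → angzemachte.
Attach mood indicative pang- → pangangzemachte.
Attach polarity negative khi- → khipangangzemachte.
Apply vowel harmony: khipangangzemachte → khipengengzemachte.
Vowel deletion: no change.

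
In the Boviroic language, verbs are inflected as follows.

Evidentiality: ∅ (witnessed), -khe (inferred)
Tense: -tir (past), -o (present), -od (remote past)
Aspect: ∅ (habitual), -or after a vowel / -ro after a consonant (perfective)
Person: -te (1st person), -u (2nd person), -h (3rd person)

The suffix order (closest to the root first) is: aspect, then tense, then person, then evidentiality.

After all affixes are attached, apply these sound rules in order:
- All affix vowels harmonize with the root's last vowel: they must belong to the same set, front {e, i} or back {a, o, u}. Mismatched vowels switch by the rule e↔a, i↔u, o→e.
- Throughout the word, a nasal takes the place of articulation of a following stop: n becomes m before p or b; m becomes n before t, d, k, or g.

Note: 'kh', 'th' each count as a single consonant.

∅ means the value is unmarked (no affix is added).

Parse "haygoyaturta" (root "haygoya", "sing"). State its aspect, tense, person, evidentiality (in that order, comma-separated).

Segment: haygoya-tir-te.
aspect: ∅ → habitual.
tense: -tir → past.
person: -te → 1st person.
evidentiality: ∅ → witnessed.

habitual, past, 1st person, witnessed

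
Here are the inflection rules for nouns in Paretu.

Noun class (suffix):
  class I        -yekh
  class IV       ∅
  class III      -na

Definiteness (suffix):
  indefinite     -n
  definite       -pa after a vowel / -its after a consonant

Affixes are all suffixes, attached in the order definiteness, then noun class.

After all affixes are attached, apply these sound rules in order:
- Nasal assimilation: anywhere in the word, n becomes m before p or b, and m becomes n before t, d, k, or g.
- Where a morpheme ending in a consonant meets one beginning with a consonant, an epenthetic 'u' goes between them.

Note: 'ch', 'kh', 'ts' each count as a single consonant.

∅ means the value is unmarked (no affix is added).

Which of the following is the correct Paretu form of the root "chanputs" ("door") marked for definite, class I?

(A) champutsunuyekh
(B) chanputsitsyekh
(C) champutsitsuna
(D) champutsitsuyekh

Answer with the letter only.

Attach definiteness definite -its (after consonant 'ts') → chanputsits.
Attach noun class class I -yekh → chanputsitsyekh.
Apply nasal assimilation: chanputsitsyekh → champutsitsyekh.
Apply epenthesis: champutsitsyekh → champutsitsuyekh.
So the correct form is champutsitsuyekh, option (D).
(C) champutsitsuna is wrong: it uses class III instead of class I for noun class.
(B) chanputsitsyekh is wrong: it fails to apply the sound rule(s).
(A) champutsunuyekh is wrong: it uses indefinite instead of definite for definiteness.

D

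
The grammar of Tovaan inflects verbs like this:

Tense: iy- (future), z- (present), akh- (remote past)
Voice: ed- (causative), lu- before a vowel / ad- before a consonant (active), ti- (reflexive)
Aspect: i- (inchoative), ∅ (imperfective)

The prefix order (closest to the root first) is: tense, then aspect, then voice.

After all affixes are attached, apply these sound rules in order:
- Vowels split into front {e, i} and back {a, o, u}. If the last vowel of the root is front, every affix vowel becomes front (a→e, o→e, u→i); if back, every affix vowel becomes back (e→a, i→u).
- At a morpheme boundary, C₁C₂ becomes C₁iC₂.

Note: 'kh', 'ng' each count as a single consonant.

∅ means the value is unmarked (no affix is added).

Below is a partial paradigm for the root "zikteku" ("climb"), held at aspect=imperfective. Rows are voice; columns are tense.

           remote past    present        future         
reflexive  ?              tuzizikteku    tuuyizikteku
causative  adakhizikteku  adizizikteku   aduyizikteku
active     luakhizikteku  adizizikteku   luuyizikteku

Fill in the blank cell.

Attach tense remote past akh- → akhzikteku.
aspect = imperfective: zero marking, form stays akhzikteku.
Attach voice reflexive ti- → tiakhzikteku.
Apply vowel harmony: tiakhzikteku → tuakhzikteku.
Apply epenthesis: tuakhzikteku → tuakhizikteku.

tuakhizikteku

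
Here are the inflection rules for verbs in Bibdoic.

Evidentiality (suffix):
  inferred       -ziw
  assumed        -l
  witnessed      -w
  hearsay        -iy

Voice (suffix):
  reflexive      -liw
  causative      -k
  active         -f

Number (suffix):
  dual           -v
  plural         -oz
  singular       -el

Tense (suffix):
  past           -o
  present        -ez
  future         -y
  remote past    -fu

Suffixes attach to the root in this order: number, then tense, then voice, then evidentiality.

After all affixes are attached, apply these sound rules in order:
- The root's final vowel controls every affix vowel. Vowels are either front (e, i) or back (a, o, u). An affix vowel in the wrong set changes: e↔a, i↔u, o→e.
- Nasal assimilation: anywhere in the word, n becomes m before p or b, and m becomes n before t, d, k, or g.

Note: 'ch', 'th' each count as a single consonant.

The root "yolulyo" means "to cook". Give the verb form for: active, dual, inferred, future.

yolulyovyfzuw

Attach number dual -v → yolulyov.
Attach tense future -y → yolulyovy.
Attach voice active -f → yolulyovyf.
Attach evidentiality inferred -ziw → yolulyovyfziw.
Apply vowel harmony: yolulyovyfziw → yolulyovyfzuw.
Nasal assimilation: no change.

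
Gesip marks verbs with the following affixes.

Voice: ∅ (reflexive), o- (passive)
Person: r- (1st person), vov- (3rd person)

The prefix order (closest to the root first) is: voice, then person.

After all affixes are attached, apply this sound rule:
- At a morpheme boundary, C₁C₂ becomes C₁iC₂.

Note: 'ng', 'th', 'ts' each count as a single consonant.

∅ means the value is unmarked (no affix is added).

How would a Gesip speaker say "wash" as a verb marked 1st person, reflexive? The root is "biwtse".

ribiwtse

voice = reflexive: zero marking, form stays biwtse.
Attach person 1st person r- → rbiwtse.
Apply epenthesis: rbiwtse → ribiwtse.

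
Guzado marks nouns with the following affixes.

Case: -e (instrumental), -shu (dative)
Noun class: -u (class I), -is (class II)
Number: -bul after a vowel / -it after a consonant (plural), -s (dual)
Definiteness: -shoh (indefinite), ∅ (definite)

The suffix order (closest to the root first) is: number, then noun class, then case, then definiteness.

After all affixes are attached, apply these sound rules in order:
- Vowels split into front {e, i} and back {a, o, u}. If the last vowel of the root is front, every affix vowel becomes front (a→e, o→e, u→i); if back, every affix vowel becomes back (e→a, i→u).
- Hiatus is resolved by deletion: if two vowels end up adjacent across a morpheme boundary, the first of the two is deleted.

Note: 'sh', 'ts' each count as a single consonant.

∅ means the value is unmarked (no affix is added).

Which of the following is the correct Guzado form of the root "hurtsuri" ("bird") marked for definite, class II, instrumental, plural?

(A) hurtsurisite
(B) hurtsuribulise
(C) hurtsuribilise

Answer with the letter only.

Attach number plural -bul (after vowel 'i') → hurtsuribul.
Attach noun class class II -is → hurtsuribulis.
Attach case instrumental -e → hurtsuribulise.
definiteness = definite: zero marking, form stays hurtsuribulise.
Apply vowel harmony: hurtsuribulise → hurtsuribilise.
Vowel deletion: no change.
So the correct form is hurtsuribilise, option (C).
(A) hurtsurisite is wrong: it has the affixes in the wrong order.
(B) hurtsuribulise is wrong: it fails to apply the sound rule(s).

C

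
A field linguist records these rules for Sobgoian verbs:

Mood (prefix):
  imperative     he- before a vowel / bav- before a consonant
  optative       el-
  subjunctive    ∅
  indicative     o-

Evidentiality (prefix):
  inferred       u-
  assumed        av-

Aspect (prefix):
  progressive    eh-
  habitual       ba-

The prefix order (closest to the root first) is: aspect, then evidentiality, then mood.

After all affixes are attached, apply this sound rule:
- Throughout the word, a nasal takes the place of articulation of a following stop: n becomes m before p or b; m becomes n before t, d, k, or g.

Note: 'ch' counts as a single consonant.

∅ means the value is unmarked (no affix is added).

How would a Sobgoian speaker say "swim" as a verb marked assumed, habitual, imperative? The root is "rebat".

Attach aspect habitual ba- → barebat.
Attach evidentiality assumed av- → avbarebat.
Attach mood imperative he- (before vowel 'a') → heavbarebat.
Nasal assimilation: no change.

heavbarebat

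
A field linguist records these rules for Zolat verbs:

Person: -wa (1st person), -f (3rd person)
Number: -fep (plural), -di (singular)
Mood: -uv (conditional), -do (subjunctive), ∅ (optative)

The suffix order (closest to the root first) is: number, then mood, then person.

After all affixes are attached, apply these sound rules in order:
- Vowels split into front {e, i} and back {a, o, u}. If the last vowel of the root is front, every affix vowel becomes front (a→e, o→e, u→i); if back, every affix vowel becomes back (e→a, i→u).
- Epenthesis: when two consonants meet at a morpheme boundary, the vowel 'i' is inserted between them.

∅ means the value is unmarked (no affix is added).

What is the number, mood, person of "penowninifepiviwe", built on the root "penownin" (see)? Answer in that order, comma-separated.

Segment: penownin-fep-uv-wa.
number: -fep → plural.
mood: -uv → conditional.
person: -wa → 1st person.

plural, conditional, 1st person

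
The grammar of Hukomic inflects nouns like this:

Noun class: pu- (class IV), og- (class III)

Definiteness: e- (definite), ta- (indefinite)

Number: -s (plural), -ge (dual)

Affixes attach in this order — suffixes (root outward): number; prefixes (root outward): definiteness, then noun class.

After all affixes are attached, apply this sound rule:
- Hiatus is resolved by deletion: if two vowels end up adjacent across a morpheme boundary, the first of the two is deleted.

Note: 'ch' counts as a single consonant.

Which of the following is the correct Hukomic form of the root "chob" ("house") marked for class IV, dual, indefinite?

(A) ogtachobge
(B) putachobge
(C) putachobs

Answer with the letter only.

B

Attach number dual -ge → chobge.
Attach definiteness indefinite ta- → tachobge.
Attach noun class class IV pu- → putachobge.
Vowel deletion: no change.
So the correct form is putachobge, option (B).
(C) putachobs is wrong: it uses plural instead of dual for number.
(A) ogtachobge is wrong: it uses class III instead of class IV for noun class.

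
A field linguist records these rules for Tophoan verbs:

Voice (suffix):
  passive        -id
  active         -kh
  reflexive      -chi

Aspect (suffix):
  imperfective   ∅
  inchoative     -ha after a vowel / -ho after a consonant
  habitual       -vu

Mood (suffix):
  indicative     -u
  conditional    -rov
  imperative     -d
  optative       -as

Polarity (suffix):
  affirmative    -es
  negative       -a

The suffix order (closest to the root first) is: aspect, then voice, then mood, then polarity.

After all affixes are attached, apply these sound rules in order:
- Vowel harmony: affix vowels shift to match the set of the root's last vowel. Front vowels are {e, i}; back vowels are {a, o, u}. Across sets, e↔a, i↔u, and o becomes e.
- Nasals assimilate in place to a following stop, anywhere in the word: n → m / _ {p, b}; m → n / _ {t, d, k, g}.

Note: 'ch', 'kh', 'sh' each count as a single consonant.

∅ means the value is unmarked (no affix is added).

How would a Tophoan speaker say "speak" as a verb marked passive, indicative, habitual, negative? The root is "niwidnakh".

Attach aspect habitual -vu → niwidnakhvu.
Attach voice passive -id → niwidnakhvuid.
Attach mood indicative -u → niwidnakhvuidu.
Attach polarity negative -a → niwidnakhvuidua.
Apply vowel harmony: niwidnakhvuidua → niwidnakhvuudua.
Nasal assimilation: no change.

niwidnakhvuudua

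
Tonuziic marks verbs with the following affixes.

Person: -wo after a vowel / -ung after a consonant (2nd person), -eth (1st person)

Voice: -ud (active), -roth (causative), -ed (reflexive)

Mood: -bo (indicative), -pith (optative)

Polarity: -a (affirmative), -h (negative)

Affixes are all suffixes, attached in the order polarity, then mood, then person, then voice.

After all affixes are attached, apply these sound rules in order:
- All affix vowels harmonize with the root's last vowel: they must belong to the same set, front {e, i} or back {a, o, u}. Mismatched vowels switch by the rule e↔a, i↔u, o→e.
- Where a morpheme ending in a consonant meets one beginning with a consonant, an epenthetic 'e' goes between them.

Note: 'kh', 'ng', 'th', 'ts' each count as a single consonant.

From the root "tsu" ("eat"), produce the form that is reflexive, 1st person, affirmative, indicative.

Attach polarity affirmative -a → tsua.
Attach mood indicative -bo → tsuabo.
Attach person 1st person -eth → tsuaboeth.
Attach voice reflexive -ed → tsuaboethed.
Apply vowel harmony: tsuaboethed → tsuaboathad.
Epenthesis: no change.

tsuaboathad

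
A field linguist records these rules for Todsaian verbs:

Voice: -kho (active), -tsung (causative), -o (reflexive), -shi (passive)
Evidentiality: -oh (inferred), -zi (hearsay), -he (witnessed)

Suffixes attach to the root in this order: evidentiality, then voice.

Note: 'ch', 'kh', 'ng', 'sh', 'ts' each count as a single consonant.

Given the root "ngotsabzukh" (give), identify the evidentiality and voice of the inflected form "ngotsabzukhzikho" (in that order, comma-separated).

hearsay, active

Segment: ngotsabzukh-zi-kho.
evidentiality: -zi → hearsay.
voice: -kho → active.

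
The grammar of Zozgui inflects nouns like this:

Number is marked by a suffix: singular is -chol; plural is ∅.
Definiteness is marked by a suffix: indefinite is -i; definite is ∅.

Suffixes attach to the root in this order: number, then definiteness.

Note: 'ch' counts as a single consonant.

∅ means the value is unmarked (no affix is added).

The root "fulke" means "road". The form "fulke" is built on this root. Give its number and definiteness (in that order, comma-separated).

plural, definite

Segment: fulke.
number: ∅ → plural.
definiteness: ∅ → definite.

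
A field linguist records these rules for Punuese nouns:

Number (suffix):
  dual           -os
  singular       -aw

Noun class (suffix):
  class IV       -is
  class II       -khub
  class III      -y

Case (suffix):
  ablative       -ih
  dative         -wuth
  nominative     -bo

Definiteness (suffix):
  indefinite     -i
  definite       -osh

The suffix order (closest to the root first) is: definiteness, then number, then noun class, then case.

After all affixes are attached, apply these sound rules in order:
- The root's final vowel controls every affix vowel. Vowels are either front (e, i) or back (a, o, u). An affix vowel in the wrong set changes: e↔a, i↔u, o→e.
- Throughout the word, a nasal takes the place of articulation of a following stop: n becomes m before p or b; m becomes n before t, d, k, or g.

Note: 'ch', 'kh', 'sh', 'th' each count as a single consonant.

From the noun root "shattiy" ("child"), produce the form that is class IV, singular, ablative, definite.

shattiyeshewisih

Attach definiteness definite -osh → shattiyosh.
Attach number singular -aw → shattiyoshaw.
Attach noun class class IV -is → shattiyoshawis.
Attach case ablative -ih → shattiyoshawisih.
Apply vowel harmony: shattiyoshawisih → shattiyeshewisih.
Nasal assimilation: no change.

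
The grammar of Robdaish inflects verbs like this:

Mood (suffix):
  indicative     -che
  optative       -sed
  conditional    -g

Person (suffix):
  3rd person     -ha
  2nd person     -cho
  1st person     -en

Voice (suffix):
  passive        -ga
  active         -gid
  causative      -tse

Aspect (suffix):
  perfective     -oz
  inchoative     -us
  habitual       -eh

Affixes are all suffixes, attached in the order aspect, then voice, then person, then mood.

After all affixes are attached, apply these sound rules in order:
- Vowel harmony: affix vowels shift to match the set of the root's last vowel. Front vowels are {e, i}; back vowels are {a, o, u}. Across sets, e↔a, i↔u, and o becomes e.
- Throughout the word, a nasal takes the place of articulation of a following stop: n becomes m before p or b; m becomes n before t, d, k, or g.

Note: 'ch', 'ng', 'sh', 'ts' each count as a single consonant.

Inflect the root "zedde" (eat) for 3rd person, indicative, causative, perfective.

Attach aspect perfective -oz → zeddeoz.
Attach voice causative -tse → zeddeoztse.
Attach person 3rd person -ha → zeddeoztseha.
Attach mood indicative -che → zeddeoztsehache.
Apply vowel harmony: zeddeoztsehache → zeddeeztseheche.
Nasal assimilation: no change.

zeddeeztseheche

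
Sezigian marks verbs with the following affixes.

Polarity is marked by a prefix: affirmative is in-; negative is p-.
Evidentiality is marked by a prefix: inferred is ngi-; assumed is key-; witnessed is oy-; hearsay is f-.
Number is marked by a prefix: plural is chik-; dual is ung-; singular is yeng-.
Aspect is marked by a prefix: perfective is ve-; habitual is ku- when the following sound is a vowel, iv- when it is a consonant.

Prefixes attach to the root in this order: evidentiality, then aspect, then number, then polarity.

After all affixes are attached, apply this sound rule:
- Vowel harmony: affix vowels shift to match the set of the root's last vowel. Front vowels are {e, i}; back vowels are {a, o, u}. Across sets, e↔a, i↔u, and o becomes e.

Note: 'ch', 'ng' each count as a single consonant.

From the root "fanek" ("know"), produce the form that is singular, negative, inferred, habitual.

pyengivngifanek

Attach evidentiality inferred ngi- → ngifanek.
Attach aspect habitual iv- (before consonant 'ng') → ivngifanek.
Attach number singular yeng- → yengivngifanek.
Attach polarity negative p- → pyengivngifanek.
Vowel harmony: no change.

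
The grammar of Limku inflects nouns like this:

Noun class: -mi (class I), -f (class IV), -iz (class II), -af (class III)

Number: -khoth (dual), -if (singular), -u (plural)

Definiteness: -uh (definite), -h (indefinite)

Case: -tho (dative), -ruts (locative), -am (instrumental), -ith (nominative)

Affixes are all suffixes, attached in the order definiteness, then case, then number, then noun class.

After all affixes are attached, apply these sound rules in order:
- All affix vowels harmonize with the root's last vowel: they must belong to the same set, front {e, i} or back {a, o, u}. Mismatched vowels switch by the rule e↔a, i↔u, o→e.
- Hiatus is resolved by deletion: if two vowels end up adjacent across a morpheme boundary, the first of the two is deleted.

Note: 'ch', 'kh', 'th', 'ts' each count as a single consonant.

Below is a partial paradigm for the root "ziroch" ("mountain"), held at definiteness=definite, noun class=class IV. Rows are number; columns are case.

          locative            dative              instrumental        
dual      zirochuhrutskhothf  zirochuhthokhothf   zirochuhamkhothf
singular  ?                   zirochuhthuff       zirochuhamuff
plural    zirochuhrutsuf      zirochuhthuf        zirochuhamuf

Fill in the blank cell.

Attach definiteness definite -uh → zirochuh.
Attach case locative -ruts → zirochuhruts.
Attach number singular -if → zirochuhrutsif.
Attach noun class class IV -f → zirochuhrutsiff.
Apply vowel harmony: zirochuhrutsiff → zirochuhrutsuff.
Vowel deletion: no change.

zirochuhrutsuff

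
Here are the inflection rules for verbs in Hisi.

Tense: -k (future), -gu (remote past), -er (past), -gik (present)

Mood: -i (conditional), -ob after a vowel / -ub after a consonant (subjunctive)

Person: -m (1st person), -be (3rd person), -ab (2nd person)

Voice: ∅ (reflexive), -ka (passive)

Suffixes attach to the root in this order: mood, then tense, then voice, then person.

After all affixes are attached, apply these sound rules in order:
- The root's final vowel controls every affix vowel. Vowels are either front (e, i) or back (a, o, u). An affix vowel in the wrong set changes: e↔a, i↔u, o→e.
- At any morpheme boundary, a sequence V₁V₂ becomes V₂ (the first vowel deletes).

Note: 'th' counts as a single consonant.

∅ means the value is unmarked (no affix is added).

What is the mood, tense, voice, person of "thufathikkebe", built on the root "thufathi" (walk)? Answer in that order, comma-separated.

Segment: thufathi-i-k-ka-be.
mood: -i → conditional.
tense: -k → future.
voice: -ka → passive.
person: -be → 3rd person.

conditional, future, passive, 3rd person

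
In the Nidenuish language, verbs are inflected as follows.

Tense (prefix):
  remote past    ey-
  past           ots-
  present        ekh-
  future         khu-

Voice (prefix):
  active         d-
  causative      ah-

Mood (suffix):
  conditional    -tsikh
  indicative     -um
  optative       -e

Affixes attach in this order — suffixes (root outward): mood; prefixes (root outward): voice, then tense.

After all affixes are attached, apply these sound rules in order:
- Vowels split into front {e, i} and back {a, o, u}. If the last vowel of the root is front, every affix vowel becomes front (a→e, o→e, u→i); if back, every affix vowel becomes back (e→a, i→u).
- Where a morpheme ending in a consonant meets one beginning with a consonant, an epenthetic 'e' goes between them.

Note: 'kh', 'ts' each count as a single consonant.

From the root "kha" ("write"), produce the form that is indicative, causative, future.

Attach voice causative ah- → ahkha.
Attach mood indicative -um → ahkhaum.
Attach tense future khu- → khuahkhaum.
Vowel harmony: no change.
Apply epenthesis: khuahkhaum → khuahekhaum.

khuahekhaum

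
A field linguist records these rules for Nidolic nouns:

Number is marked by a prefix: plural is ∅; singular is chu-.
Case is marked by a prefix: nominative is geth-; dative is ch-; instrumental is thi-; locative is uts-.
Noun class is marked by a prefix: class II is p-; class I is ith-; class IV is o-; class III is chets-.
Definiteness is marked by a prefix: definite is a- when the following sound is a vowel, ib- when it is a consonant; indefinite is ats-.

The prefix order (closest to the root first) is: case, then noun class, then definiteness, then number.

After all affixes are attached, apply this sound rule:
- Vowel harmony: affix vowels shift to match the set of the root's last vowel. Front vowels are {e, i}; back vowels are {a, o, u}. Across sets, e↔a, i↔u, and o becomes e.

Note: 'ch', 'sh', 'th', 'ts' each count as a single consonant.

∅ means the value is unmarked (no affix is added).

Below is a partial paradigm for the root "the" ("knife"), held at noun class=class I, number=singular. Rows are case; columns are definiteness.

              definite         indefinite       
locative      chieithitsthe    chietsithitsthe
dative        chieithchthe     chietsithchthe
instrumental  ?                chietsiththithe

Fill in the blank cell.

Attach case instrumental thi- → thithe.
Attach noun class class I ith- → iththithe.
Attach definiteness definite a- (before vowel 'i') → aiththithe.
Attach number singular chu- → chuaiththithe.
Apply vowel harmony: chuaiththithe → chieiththithe.

chieiththithe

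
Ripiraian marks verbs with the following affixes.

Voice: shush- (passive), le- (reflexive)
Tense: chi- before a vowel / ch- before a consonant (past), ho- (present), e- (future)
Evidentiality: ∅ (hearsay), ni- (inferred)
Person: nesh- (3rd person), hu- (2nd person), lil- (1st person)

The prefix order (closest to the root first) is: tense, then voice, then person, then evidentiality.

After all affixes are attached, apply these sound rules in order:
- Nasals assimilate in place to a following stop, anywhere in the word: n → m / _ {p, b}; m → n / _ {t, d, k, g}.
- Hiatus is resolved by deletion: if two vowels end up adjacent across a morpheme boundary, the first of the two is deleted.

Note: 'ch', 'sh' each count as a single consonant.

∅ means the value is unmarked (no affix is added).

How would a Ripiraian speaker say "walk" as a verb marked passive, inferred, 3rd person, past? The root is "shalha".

nineshshushchshalha

Attach tense past ch- (before consonant 'sh') → chshalha.
Attach voice passive shush- → shushchshalha.
Attach person 3rd person nesh- → neshshushchshalha.
Attach evidentiality inferred ni- → nineshshushchshalha.
Nasal assimilation: no change.
Vowel deletion: no change.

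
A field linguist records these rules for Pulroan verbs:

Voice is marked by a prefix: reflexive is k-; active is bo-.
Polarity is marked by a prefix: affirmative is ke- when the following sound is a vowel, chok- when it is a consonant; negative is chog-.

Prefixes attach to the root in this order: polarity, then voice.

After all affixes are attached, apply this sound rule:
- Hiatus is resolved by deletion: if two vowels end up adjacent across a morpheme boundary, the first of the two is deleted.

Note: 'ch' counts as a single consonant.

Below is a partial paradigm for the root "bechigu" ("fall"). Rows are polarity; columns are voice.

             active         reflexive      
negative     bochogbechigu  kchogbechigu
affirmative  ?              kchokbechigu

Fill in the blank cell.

bochokbechigu

Attach polarity affirmative chok- (before consonant 'b') → chokbechigu.
Attach voice active bo- → bochokbechigu.
Vowel deletion: no change.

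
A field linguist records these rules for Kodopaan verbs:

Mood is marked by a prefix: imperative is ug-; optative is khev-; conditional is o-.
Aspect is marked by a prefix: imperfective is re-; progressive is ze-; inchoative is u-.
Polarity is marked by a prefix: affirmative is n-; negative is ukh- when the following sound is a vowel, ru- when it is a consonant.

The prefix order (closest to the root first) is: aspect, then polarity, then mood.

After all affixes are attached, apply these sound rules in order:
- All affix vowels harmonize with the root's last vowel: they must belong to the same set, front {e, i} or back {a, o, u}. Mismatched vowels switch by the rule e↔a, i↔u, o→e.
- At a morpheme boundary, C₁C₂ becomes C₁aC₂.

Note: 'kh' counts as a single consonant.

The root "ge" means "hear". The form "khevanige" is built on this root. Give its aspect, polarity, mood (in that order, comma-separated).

inchoative, affirmative, optative

Segment: khev-n-u-ge.
aspect: u- → inchoative.
polarity: n- → affirmative.
mood: khev- → optative.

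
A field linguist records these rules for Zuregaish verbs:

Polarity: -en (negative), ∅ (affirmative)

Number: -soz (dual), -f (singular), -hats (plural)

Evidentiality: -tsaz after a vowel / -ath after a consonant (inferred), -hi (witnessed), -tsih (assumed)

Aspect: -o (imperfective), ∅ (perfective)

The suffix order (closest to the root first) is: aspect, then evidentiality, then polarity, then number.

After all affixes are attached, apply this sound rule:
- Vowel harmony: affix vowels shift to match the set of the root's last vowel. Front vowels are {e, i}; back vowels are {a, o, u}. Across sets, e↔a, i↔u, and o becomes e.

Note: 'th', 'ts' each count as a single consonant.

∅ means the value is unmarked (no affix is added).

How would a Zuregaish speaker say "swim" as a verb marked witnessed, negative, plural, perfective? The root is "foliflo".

foliflohuanhats

aspect = perfective: zero marking, form stays foliflo.
Attach evidentiality witnessed -hi → foliflohi.
Attach polarity negative -en → foliflohien.
Attach number plural -hats → foliflohienhats.
Apply vowel harmony: foliflohienhats → foliflohuanhats.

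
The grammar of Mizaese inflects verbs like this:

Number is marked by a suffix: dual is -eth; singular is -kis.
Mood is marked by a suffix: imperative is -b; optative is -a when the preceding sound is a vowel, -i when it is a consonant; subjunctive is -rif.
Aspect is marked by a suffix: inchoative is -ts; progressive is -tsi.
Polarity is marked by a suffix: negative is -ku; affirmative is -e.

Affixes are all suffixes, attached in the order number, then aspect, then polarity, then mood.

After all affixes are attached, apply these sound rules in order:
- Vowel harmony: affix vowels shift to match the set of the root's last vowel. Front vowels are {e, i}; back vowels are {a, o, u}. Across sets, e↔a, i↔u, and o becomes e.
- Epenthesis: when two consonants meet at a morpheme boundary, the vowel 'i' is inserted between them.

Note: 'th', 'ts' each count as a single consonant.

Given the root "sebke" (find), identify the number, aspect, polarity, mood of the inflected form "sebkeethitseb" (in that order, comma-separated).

Segment: sebke-eth-ts-e-b.
number: -eth → dual.
aspect: -ts → inchoative.
polarity: -e → affirmative.
mood: -b → imperative.

dual, inchoative, affirmative, imperative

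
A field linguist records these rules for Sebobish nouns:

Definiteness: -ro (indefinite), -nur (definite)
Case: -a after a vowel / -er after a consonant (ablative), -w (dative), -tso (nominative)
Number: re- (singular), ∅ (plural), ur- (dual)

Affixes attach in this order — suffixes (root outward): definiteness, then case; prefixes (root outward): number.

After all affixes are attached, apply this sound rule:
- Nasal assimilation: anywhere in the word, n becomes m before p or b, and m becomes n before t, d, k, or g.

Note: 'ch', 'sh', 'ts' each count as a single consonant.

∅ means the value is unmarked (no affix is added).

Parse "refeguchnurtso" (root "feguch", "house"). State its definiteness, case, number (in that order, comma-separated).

Segment: re-feguch-nur-tso.
definiteness: -nur → definite.
case: -tso → nominative.
number: re- → singular.

definite, nominative, singular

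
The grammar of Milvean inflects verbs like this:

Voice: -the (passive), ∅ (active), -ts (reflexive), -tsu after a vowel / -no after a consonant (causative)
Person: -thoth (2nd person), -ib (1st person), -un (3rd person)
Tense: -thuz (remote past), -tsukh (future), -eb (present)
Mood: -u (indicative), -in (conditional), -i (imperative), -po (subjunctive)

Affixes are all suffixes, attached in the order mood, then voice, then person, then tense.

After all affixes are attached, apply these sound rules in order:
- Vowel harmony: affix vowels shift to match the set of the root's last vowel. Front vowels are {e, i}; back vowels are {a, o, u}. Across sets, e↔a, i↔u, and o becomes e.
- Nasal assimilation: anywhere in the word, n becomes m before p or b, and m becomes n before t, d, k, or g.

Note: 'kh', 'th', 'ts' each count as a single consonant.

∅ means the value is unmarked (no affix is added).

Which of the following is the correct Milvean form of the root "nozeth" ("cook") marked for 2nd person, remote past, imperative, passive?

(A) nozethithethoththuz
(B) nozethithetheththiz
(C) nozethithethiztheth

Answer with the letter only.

B

Attach mood imperative -i → nozethi.
Attach voice passive -the → nozethithe.
Attach person 2nd person -thoth → nozethithethoth.
Attach tense remote past -thuz → nozethithethoththuz.
Apply vowel harmony: nozethithethoththuz → nozethithetheththiz.
Nasal assimilation: no change.
So the correct form is nozethithetheththiz, option (B).
(A) nozethithethoththuz is wrong: it fails to apply the sound rule(s).
(C) nozethithethiztheth is wrong: it has the affixes in the wrong order.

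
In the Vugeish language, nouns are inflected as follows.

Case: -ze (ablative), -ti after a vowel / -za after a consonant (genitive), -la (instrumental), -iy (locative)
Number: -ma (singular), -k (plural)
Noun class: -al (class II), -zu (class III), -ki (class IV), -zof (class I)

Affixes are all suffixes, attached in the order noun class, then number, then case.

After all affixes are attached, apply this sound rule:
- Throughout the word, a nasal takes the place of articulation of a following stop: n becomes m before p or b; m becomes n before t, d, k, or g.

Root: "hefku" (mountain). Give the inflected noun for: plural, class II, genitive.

hefkualkza

Attach noun class class II -al → hefkual.
Attach number plural -k → hefkualk.
Attach case genitive -za (after consonant 'k') → hefkualkza.
Nasal assimilation: no change.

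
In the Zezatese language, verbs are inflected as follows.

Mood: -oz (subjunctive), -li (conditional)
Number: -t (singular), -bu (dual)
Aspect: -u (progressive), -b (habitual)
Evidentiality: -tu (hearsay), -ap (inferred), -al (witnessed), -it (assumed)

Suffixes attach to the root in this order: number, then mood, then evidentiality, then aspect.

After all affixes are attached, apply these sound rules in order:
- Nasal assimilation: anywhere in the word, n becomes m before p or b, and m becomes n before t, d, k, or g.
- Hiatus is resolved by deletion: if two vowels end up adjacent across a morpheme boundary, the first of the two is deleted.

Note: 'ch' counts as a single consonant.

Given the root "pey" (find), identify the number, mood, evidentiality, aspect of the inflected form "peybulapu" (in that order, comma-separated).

Segment: pey-bu-li-ap-u.
number: -bu → dual.
mood: -li → conditional.
evidentiality: -ap → inferred.
aspect: -u → progressive.

dual, conditional, inferred, progressive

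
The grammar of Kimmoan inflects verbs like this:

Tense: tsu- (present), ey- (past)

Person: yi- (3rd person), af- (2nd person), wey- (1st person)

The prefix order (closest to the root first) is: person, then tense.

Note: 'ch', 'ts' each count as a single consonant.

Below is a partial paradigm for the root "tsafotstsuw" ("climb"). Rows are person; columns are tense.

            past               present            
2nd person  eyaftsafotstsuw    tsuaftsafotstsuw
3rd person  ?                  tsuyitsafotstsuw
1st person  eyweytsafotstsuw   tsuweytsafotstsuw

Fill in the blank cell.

Attach person 3rd person yi- → yitsafotstsuw.
Attach tense past ey- → eyyitsafotstsuw.

eyyitsafotstsuw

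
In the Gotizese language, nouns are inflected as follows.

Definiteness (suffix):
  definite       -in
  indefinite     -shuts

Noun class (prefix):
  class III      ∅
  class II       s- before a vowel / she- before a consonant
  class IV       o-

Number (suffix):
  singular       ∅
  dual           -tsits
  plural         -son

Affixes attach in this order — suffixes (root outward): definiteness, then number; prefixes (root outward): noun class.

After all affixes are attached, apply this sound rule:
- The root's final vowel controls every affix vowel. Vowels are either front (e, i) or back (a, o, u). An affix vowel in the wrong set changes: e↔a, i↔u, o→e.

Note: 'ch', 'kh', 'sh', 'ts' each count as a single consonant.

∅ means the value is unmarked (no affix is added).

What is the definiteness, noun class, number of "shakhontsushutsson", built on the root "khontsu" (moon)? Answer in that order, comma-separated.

Segment: she-khontsu-shuts-son.
definiteness: -shuts → indefinite.
noun class: s/she- → class II.
number: -son → plural.

indefinite, class II, plural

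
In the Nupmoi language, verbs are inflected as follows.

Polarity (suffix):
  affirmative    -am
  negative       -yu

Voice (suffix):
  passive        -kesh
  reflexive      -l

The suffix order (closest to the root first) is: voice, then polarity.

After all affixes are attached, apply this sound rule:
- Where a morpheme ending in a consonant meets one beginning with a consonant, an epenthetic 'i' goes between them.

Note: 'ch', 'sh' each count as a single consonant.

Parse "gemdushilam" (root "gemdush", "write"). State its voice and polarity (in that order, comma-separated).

reflexive, affirmative

Segment: gemdush-l-am.
voice: -l → reflexive.
polarity: -am → affirmative.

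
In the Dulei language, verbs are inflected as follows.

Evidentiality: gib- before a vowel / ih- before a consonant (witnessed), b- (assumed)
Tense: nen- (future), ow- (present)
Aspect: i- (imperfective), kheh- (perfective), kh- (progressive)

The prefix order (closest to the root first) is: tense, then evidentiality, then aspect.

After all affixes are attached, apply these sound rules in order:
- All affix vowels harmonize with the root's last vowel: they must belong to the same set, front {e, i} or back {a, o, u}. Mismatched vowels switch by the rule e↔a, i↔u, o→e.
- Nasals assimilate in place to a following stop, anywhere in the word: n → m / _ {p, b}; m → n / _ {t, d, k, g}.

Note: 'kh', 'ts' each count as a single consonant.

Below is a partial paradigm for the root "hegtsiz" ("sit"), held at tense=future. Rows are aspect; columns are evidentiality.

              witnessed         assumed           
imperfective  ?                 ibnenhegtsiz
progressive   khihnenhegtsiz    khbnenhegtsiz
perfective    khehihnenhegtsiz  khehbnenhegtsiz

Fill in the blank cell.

Attach tense future nen- → nenhegtsiz.
Attach evidentiality witnessed ih- (before consonant 'n') → ihnenhegtsiz.
Attach aspect imperfective i- → iihnenhegtsiz.
Vowel harmony: no change.
Nasal assimilation: no change.

iihnenhegtsiz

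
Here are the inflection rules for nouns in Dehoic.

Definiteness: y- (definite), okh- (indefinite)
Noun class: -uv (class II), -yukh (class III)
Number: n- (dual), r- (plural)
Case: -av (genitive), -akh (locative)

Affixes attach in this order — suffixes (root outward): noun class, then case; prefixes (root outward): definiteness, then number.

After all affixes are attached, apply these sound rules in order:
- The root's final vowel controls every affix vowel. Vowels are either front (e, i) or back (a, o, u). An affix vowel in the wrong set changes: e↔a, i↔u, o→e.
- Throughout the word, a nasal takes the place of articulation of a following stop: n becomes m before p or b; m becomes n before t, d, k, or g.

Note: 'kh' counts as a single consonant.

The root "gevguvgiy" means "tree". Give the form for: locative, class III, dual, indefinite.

nekhgevguvgiyyikhekh

Attach definiteness indefinite okh- → okhgevguvgiy.
Attach number dual n- → nokhgevguvgiy.
Attach noun class class III -yukh → nokhgevguvgiyyukh.
Attach case locative -akh → nokhgevguvgiyyukhakh.
Apply vowel harmony: nokhgevguvgiyyukhakh → nekhgevguvgiyyikhekh.
Nasal assimilation: no change.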